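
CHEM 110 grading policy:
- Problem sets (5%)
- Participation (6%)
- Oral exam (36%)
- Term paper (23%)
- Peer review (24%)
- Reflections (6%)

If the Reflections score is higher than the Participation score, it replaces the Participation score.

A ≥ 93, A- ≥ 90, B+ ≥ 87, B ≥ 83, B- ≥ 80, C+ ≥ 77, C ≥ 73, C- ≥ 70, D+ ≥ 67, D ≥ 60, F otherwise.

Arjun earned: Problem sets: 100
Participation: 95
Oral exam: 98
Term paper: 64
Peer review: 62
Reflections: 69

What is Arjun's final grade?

Reflections (69) ≤ Participation (95), so Participation stays at 95.
Weighted total:
  Problem sets 100 × 0.05 = 5
  Participation 95 × 0.06 = 5.7
  Oral exam 98 × 0.36 = 35.28
  Term paper 64 × 0.23 = 14.72
  Peer review 62 × 0.24 = 14.88
  Reflections 69 × 0.06 = 4.14
Sum = 79.72
79.72 is ≥ 77 and < 80 → C+

C+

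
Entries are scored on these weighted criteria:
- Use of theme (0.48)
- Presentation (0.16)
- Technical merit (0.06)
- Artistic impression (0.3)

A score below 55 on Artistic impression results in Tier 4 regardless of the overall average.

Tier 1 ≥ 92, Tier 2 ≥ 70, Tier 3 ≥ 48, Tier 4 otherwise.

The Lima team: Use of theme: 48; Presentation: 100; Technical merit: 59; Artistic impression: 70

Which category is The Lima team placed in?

Tier 3

Artistic impression score 70 ≥ 55: minimum met.
Weighted total:
  Use of theme 48 × 0.48 = 23.04
  Presentation 100 × 0.16 = 16
  Technical merit 59 × 0.06 = 3.54
  Artistic impression 70 × 0.3 = 21
Sum = 63.58
63.58 is ≥ 48 and < 70 → Tier 3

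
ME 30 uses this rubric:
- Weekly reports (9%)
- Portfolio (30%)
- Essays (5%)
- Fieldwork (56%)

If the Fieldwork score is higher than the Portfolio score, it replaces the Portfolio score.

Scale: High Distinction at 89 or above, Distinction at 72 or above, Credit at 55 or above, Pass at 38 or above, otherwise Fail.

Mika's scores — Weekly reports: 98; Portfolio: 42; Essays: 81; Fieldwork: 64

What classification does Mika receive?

Fieldwork (64) > Portfolio (42), so Portfolio counts as 64.
Weighted total:
  Weekly reports 98 × 0.09 = 8.82
  Portfolio 64 × 0.3 = 19.2
  Essays 81 × 0.05 = 4.05
  Fieldwork 64 × 0.56 = 35.84
Sum = 67.91
67.91 is ≥ 55 and < 72 → Credit

Credit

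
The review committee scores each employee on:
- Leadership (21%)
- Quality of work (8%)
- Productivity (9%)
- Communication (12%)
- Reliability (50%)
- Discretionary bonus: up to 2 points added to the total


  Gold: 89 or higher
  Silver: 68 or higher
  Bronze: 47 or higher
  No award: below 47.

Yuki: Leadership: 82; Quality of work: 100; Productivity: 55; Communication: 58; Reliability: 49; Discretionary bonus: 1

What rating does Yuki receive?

Bronze

Weighted total:
  Leadership 82 × 0.21 = 17.22
  Quality of work 100 × 0.08 = 8
  Productivity 55 × 0.09 = 4.95
  Communication 58 × 0.12 = 6.96
  Reliability 49 × 0.5 = 24.5
Sum = 61.63
Discretionary bonus: 61.63 + 1 = 62.63
62.63 is ≥ 47 and < 68 → Bronze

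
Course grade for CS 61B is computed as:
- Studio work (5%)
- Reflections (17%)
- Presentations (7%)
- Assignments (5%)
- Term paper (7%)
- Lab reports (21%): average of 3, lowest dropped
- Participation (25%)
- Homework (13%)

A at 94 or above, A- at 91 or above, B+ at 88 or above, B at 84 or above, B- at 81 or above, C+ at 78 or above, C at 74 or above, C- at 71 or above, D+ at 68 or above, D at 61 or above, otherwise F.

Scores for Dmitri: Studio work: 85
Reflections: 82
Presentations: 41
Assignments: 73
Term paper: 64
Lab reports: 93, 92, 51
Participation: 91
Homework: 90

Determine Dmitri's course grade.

Lab reports: drop 51 → average of remaining 2 = 185/2 = 92.5
Weighted total:
  Studio work 85 × 0.05 = 4.25
  Reflections 82 × 0.17 = 13.94
  Presentations 41 × 0.07 = 2.87
  Assignments 73 × 0.05 = 3.65
  Term paper 64 × 0.07 = 4.48
  Lab reports 92.5 × 0.21 = 19.425
  Participation 91 × 0.25 = 22.75
  Homework 90 × 0.13 = 11.7
Sum = 83.065
83.065 is ≥ 81 and < 84 → B-

B-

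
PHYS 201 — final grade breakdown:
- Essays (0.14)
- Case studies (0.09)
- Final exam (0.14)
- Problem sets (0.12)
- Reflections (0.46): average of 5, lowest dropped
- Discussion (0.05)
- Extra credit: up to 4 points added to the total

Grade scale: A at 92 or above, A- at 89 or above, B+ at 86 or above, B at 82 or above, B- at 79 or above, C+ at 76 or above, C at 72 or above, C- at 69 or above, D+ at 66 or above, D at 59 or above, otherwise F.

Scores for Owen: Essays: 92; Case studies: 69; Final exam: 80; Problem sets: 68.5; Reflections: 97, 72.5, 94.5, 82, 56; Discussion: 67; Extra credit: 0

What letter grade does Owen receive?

Reflections: drop 56 → average of remaining 4 = 346/4 = 86.5
Weighted total:
  Essays 92 × 0.14 = 12.88
  Case studies 69 × 0.09 = 6.21
  Final exam 80 × 0.14 = 11.2
  Problem sets 68.5 × 0.12 = 8.22
  Reflections 86.5 × 0.46 = 39.79
  Discussion 67 × 0.05 = 3.35
Sum = 81.65
Extra credit: 81.65 + 0 = 81.65
81.65 is ≥ 79 and < 82 → B-

B-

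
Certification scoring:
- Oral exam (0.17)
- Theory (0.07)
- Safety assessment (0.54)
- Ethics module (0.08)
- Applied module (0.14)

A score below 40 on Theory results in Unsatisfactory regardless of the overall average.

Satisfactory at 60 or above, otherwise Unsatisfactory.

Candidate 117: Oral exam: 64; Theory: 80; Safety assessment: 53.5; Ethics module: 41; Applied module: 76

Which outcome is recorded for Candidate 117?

Theory score 80 ≥ 40: minimum met.
Weighted total:
  Oral exam 64 × 0.17 = 10.88
  Theory 80 × 0.07 = 5.6
  Safety assessment 53.5 × 0.54 = 28.89
  Ethics module 41 × 0.08 = 3.28
  Applied module 76 × 0.14 = 10.64
Sum = 59.29
59.29 < 60 → Unsatisfactory

Unsatisfactory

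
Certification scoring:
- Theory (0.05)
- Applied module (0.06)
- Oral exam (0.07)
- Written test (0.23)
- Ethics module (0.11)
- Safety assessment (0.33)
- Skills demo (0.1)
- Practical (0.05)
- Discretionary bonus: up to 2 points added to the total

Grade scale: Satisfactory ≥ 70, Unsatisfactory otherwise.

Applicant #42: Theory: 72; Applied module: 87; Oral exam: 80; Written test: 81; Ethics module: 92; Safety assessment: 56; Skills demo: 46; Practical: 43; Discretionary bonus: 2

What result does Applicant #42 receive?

Satisfactory

Weighted total:
  Theory 72 × 0.05 = 3.6
  Applied module 87 × 0.06 = 5.22
  Oral exam 80 × 0.07 = 5.6
  Written test 81 × 0.23 = 18.63
  Ethics module 92 × 0.11 = 10.12
  Safety assessment 56 × 0.33 = 18.48
  Skills demo 46 × 0.1 = 4.6
  Practical 43 × 0.05 = 2.15
Sum = 68.4
Discretionary bonus: 68.4 + 2 = 70.4
70.4 ≥ 70 → Satisfactory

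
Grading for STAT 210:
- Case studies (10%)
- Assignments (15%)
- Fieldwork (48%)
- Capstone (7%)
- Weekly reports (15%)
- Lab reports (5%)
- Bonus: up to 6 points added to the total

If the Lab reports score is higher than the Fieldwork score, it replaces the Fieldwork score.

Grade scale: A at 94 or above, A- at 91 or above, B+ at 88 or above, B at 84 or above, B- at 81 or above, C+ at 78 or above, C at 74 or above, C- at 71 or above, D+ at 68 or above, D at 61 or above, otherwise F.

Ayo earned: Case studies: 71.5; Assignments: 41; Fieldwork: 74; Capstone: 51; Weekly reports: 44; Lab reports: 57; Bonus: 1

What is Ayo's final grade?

D

Lab reports (57) ≤ Fieldwork (74), so Fieldwork stays at 74.
Weighted total:
  Case studies 71.5 × 0.1 = 7.15
  Assignments 41 × 0.15 = 6.15
  Fieldwork 74 × 0.48 = 35.52
  Capstone 51 × 0.07 = 3.57
  Weekly reports 44 × 0.15 = 6.6
  Lab reports 57 × 0.05 = 2.85
Sum = 61.84
Bonus: 61.84 + 1 = 62.84
62.84 is ≥ 61 and < 68 → D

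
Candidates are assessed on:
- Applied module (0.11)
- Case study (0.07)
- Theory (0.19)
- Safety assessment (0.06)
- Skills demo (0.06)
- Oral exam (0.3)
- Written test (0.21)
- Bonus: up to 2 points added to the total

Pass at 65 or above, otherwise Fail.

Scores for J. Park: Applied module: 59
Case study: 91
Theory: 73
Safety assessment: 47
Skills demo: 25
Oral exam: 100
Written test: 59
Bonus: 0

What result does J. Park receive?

Pass

Weighted total:
  Applied module 59 × 0.11 = 6.49
  Case study 91 × 0.07 = 6.37
  Theory 73 × 0.19 = 13.87
  Safety assessment 47 × 0.06 = 2.82
  Skills demo 25 × 0.06 = 1.5
  Oral exam 100 × 0.3 = 30
  Written test 59 × 0.21 = 12.39
Sum = 73.44
Bonus: 73.44 + 0 = 73.44
73.44 ≥ 65 → Pass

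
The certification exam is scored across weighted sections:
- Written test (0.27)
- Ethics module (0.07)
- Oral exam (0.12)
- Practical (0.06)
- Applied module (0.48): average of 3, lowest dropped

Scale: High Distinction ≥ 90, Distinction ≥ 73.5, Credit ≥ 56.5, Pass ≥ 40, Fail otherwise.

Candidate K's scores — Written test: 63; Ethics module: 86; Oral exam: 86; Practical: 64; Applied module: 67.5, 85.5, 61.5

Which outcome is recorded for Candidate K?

Distinction

Applied module: drop 61.5 → average of remaining 2 = 153/2 = 76.5
Weighted total:
  Written test 63 × 0.27 = 17.01
  Ethics module 86 × 0.07 = 6.02
  Oral exam 86 × 0.12 = 10.32
  Practical 64 × 0.06 = 3.84
  Applied module 76.5 × 0.48 = 36.72
Sum = 73.91
73.91 is ≥ 73.5 and < 90 → Distinction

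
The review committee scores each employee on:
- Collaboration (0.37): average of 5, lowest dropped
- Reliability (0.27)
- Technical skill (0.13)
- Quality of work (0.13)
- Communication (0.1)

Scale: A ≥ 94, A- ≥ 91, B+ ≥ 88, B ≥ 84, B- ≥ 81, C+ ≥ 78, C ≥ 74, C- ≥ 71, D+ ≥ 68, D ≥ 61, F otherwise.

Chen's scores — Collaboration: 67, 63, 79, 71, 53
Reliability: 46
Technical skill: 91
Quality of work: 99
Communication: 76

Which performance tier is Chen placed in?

D+

Collaboration: drop 53 → average of remaining 4 = 280/4 = 70
Weighted total:
  Collaboration 70 × 0.37 = 25.9
  Reliability 46 × 0.27 = 12.42
  Technical skill 91 × 0.13 = 11.83
  Quality of work 99 × 0.13 = 12.87
  Communication 76 × 0.1 = 7.6
Sum = 70.62
70.62 is ≥ 68 and < 71 → D+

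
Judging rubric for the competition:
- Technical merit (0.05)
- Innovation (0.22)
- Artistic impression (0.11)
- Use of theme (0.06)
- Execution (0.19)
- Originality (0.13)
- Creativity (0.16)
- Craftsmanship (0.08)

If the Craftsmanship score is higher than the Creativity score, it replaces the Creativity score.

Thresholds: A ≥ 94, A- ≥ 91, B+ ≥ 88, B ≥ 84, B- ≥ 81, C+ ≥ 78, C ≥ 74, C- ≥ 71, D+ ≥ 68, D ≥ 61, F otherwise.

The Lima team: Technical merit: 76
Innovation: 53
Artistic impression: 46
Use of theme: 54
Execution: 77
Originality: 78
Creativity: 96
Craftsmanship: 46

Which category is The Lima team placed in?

Craftsmanship (46) ≤ Creativity (96), so Creativity stays at 96.
Weighted total:
  Technical merit 76 × 0.05 = 3.8
  Innovation 53 × 0.22 = 11.66
  Artistic impression 46 × 0.11 = 5.06
  Use of theme 54 × 0.06 = 3.24
  Execution 77 × 0.19 = 14.63
  Originality 78 × 0.13 = 10.14
  Creativity 96 × 0.16 = 15.36
  Craftsmanship 46 × 0.08 = 3.68
Sum = 67.57
67.57 is ≥ 61 and < 68 → D

D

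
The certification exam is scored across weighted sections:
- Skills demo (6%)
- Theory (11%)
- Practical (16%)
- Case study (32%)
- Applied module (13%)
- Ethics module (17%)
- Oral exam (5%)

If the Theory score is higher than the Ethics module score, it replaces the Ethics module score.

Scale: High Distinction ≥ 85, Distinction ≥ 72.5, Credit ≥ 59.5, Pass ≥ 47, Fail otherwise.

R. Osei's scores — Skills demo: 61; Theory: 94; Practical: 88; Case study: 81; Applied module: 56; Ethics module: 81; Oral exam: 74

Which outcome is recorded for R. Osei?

Distinction

Theory (94) > Ethics module (81), so Ethics module counts as 94.
Weighted total:
  Skills demo 61 × 0.06 = 3.66
  Theory 94 × 0.11 = 10.34
  Practical 88 × 0.16 = 14.08
  Case study 81 × 0.32 = 25.92
  Applied module 56 × 0.13 = 7.28
  Ethics module 94 × 0.17 = 15.98
  Oral exam 74 × 0.05 = 3.7
Sum = 80.96
80.96 is ≥ 72.5 and < 85 → Distinction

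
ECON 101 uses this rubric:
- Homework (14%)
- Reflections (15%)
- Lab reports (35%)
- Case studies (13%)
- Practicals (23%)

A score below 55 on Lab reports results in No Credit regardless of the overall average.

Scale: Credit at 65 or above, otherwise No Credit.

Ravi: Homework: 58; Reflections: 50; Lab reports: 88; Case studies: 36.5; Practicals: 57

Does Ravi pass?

Lab reports score 88 ≥ 55: minimum met.
Weighted total:
  Homework 58 × 0.14 = 8.12
  Reflections 50 × 0.15 = 7.5
  Lab reports 88 × 0.35 = 30.8
  Case studies 36.5 × 0.13 = 4.745
  Practicals 57 × 0.23 = 13.11
Sum = 64.275
64.275 < 65 → No Credit

No Credit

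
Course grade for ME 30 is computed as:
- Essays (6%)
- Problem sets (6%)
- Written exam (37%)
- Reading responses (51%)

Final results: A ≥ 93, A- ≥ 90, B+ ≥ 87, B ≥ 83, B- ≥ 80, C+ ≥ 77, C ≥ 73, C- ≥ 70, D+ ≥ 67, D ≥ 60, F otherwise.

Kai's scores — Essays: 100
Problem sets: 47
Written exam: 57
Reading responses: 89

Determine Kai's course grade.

Weighted total:
  Essays 100 × 0.06 = 6
  Problem sets 47 × 0.06 = 2.82
  Written exam 57 × 0.37 = 21.09
  Reading responses 89 × 0.51 = 45.39
Sum = 75.3
75.3 is ≥ 73 and < 77 → C

C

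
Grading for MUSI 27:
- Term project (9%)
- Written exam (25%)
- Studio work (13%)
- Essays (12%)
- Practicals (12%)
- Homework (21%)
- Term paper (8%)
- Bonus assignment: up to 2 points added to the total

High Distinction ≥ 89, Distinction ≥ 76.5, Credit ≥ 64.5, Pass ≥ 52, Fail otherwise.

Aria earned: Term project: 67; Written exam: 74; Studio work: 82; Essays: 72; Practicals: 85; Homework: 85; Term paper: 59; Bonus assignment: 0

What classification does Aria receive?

Weighted total:
  Term project 67 × 0.09 = 6.03
  Written exam 74 × 0.25 = 18.5
  Studio work 82 × 0.13 = 10.66
  Essays 72 × 0.12 = 8.64
  Practicals 85 × 0.12 = 10.2
  Homework 85 × 0.21 = 17.85
  Term paper 59 × 0.08 = 4.72
Sum = 76.6
Bonus assignment: 76.6 + 0 = 76.6
76.6 is ≥ 76.5 and < 89 → Distinction

Distinction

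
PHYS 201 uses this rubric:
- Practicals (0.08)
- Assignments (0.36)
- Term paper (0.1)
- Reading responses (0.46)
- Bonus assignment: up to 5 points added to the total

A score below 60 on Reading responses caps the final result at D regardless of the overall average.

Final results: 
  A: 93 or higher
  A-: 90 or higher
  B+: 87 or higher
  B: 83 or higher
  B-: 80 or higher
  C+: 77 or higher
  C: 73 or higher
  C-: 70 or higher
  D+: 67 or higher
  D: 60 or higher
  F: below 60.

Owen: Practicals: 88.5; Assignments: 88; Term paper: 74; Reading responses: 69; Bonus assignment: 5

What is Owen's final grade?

B-

Reading responses score 69 ≥ 60: minimum met.
Weighted total:
  Practicals 88.5 × 0.08 = 7.08
  Assignments 88 × 0.36 = 31.68
  Term paper 74 × 0.1 = 7.4
  Reading responses 69 × 0.46 = 31.74
Sum = 77.9
Bonus assignment: 77.9 + 5 = 82.9
82.9 is ≥ 80 and < 83 → B-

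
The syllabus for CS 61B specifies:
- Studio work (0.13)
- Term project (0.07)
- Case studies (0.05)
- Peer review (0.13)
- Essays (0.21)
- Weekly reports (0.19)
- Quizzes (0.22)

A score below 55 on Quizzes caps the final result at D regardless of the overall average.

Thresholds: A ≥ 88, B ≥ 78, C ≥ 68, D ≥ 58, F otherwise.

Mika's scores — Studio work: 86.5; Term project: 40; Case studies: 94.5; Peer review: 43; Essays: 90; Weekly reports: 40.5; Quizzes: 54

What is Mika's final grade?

D

Quizzes score 54 < 55: minimum not met.
Weighted total:
  Studio work 86.5 × 0.13 = 11.245
  Term project 40 × 0.07 = 2.8
  Case studies 94.5 × 0.05 = 4.725
  Peer review 43 × 0.13 = 5.59
  Essays 90 × 0.21 = 18.9
  Weekly reports 40.5 × 0.19 = 7.695
  Quizzes 54 × 0.22 = 11.88
Sum = 62.835
62.835 would be D; cap at D applies → D.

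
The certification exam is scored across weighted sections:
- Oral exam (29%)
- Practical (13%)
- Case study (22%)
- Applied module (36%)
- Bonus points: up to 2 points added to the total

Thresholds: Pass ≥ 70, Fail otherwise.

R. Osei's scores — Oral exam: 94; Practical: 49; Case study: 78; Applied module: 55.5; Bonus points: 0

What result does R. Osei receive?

Weighted total:
  Oral exam 94 × 0.29 = 27.26
  Practical 49 × 0.13 = 6.37
  Case study 78 × 0.22 = 17.16
  Applied module 55.5 × 0.36 = 19.98
Sum = 70.77
Bonus points: 70.77 + 0 = 70.77
70.77 ≥ 70 → Pass

Pass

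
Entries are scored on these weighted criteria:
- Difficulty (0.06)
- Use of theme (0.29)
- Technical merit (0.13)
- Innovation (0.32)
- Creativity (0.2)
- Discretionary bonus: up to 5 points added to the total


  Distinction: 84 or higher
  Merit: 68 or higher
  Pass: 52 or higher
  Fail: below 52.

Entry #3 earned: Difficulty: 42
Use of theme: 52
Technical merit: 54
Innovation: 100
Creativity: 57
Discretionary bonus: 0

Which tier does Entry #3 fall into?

Merit

Weighted total:
  Difficulty 42 × 0.06 = 2.52
  Use of theme 52 × 0.29 = 15.08
  Technical merit 54 × 0.13 = 7.02
  Innovation 100 × 0.32 = 32
  Creativity 57 × 0.2 = 11.4
Sum = 68.02
Discretionary bonus: 68.02 + 0 = 68.02
68.02 is ≥ 68 and < 84 → Merit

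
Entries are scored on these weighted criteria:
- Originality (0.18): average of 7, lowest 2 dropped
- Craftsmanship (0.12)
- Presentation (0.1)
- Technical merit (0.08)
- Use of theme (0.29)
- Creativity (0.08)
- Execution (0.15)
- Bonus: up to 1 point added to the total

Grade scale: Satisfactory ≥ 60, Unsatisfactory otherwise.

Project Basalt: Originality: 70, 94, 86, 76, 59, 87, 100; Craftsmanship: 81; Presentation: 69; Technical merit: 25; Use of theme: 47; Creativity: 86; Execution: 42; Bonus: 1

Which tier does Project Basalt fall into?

Originality: drop 59, 70 → average of remaining 5 = 443/5 = 88.6
Weighted total:
  Originality 88.6 × 0.18 = 15.948
  Craftsmanship 81 × 0.12 = 9.72
  Presentation 69 × 0.1 = 6.9
  Technical merit 25 × 0.08 = 2
  Use of theme 47 × 0.29 = 13.63
  Creativity 86 × 0.08 = 6.88
  Execution 42 × 0.15 = 6.3
Sum = 61.378
Bonus: 61.378 + 1 = 62.378
62.378 ≥ 60 → Satisfactory

Satisfactory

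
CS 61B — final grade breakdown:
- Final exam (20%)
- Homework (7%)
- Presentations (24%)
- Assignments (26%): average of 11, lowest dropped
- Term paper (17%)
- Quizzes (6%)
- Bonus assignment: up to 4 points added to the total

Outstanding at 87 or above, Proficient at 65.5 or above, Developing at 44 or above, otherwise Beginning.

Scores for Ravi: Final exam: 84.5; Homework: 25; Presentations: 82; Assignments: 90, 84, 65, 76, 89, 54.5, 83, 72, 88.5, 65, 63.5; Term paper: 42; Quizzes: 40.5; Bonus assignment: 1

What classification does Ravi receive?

Proficient

Assignments: drop 54.5 → average of remaining 10 = 776/10 = 77.6
Weighted total:
  Final exam 84.5 × 0.2 = 16.9
  Homework 25 × 0.07 = 1.75
  Presentations 82 × 0.24 = 19.68
  Assignments 77.6 × 0.26 = 20.176
  Term paper 42 × 0.17 = 7.14
  Quizzes 40.5 × 0.06 = 2.43
Sum = 68.076
Bonus assignment: 68.076 + 1 = 69.076
69.076 is ≥ 65.5 and < 87 → Proficient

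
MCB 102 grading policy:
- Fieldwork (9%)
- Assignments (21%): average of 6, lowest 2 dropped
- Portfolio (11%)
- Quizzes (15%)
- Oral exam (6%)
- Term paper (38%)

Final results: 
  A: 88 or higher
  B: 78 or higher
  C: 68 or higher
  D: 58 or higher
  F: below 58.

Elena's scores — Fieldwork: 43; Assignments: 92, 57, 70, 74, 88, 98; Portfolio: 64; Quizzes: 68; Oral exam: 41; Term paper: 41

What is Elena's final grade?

Assignments: drop 57, 70 → average of remaining 4 = 352/4 = 88
Weighted total:
  Fieldwork 43 × 0.09 = 3.87
  Assignments 88 × 0.21 = 18.48
  Portfolio 64 × 0.11 = 7.04
  Quizzes 68 × 0.15 = 10.2
  Oral exam 41 × 0.06 = 2.46
  Term paper 41 × 0.38 = 15.58
Sum = 57.63
57.63 < 58 → F

F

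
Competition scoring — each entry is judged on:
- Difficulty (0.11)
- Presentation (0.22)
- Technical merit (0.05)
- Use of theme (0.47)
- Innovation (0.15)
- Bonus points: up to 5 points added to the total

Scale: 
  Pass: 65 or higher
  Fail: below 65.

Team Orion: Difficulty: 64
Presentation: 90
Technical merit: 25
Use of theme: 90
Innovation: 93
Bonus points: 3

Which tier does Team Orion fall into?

Weighted total:
  Difficulty 64 × 0.11 = 7.04
  Presentation 90 × 0.22 = 19.8
  Technical merit 25 × 0.05 = 1.25
  Use of theme 90 × 0.47 = 42.3
  Innovation 93 × 0.15 = 13.95
Sum = 84.34
Bonus points: 84.34 + 3 = 87.34
87.34 ≥ 65 → Pass

Pass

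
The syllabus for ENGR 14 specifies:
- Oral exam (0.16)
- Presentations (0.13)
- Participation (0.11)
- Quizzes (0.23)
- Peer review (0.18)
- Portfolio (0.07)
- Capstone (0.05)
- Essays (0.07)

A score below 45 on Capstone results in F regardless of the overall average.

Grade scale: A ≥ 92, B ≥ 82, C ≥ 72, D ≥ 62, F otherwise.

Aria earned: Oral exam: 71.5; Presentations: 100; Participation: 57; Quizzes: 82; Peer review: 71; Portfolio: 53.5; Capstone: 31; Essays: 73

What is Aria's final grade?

F

Capstone score 31 < 45: minimum not met.
Weighted total:
  Oral exam 71.5 × 0.16 = 11.44
  Presentations 100 × 0.13 = 13
  Participation 57 × 0.11 = 6.27
  Quizzes 82 × 0.23 = 18.86
  Peer review 71 × 0.18 = 12.78
  Portfolio 53.5 × 0.07 = 3.745
  Capstone 31 × 0.05 = 1.55
  Essays 73 × 0.07 = 5.11
Sum = 72.755
Because the Capstone minimum was not met, the result is F.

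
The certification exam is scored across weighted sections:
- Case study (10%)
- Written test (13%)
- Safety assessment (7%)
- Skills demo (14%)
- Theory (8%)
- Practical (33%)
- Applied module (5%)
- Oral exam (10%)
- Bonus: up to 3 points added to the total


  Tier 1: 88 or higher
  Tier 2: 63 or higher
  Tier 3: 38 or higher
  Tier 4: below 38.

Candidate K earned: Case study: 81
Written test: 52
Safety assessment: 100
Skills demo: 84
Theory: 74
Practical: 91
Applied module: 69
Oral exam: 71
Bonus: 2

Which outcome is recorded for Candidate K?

Weighted total:
  Case study 81 × 0.1 = 8.1
  Written test 52 × 0.13 = 6.76
  Safety assessment 100 × 0.07 = 7
  Skills demo 84 × 0.14 = 11.76
  Theory 74 × 0.08 = 5.92
  Practical 91 × 0.33 = 30.03
  Applied module 69 × 0.05 = 3.45
  Oral exam 71 × 0.1 = 7.1
Sum = 80.12
Bonus: 80.12 + 2 = 82.12
82.12 is ≥ 63 and < 88 → Tier 2

Tier 2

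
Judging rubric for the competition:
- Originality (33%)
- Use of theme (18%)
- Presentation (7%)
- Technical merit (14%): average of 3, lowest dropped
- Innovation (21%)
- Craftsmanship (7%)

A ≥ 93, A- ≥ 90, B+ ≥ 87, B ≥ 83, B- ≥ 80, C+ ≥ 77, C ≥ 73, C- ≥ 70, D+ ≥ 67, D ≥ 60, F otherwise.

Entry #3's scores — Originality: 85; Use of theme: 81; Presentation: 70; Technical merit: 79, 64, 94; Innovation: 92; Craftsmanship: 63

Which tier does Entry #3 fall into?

B

Technical merit: drop 64 → average of remaining 2 = 173/2 = 86.5
Weighted total:
  Originality 85 × 0.33 = 28.05
  Use of theme 81 × 0.18 = 14.58
  Presentation 70 × 0.07 = 4.9
  Technical merit 86.5 × 0.14 = 12.11
  Innovation 92 × 0.21 = 19.32
  Craftsmanship 63 × 0.07 = 4.41
Sum = 83.37
83.37 is ≥ 83 and < 87 → B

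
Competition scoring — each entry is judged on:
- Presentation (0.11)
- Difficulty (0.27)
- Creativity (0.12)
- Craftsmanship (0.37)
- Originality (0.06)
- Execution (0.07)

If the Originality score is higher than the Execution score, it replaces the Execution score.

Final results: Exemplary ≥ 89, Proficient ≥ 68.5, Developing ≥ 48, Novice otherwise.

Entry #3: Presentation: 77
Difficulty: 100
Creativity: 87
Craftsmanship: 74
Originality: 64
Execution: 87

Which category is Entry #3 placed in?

Proficient

Originality (64) ≤ Execution (87), so Execution stays at 87.
Weighted total:
  Presentation 77 × 0.11 = 8.47
  Difficulty 100 × 0.27 = 27
  Creativity 87 × 0.12 = 10.44
  Craftsmanship 74 × 0.37 = 27.38
  Originality 64 × 0.06 = 3.84
  Execution 87 × 0.07 = 6.09
Sum = 83.22
83.22 is ≥ 68.5 and < 89 → Proficient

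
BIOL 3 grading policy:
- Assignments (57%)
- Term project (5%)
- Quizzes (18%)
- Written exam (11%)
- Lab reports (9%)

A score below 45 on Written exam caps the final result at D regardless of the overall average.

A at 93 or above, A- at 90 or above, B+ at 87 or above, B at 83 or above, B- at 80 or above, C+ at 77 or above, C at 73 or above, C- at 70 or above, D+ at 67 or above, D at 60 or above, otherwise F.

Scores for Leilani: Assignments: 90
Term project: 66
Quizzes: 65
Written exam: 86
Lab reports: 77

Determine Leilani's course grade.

B-

Written exam score 86 ≥ 45: minimum met.
Weighted total:
  Assignments 90 × 0.57 = 51.3
  Term project 66 × 0.05 = 3.3
  Quizzes 65 × 0.18 = 11.7
  Written exam 86 × 0.11 = 9.46
  Lab reports 77 × 0.09 = 6.93
Sum = 82.69
82.69 is ≥ 80 and < 83 → B-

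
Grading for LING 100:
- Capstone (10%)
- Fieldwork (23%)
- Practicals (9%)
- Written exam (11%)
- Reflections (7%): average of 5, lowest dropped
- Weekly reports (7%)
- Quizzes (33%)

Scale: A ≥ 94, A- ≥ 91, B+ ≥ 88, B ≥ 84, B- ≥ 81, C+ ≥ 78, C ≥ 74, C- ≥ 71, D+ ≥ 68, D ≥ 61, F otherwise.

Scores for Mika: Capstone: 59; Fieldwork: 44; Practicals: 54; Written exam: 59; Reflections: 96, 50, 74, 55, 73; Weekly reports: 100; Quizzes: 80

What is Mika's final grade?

D

Reflections: drop 50 → average of remaining 4 = 298/4 = 74.5
Weighted total:
  Capstone 59 × 0.1 = 5.9
  Fieldwork 44 × 0.23 = 10.12
  Practicals 54 × 0.09 = 4.86
  Written exam 59 × 0.11 = 6.49
  Reflections 74.5 × 0.07 = 5.215
  Weekly reports 100 × 0.07 = 7
  Quizzes 80 × 0.33 = 26.4
Sum = 65.985
65.985 is ≥ 61 and < 68 → D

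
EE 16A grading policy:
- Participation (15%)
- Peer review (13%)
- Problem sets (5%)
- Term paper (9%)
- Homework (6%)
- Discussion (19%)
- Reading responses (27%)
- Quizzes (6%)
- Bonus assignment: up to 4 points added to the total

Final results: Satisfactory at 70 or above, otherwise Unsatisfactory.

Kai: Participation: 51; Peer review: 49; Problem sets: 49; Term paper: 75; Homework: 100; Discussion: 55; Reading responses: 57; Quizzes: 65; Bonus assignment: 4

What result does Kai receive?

Unsatisfactory

Weighted total:
  Participation 51 × 0.15 = 7.65
  Peer review 49 × 0.13 = 6.37
  Problem sets 49 × 0.05 = 2.45
  Term paper 75 × 0.09 = 6.75
  Homework 100 × 0.06 = 6
  Discussion 55 × 0.19 = 10.45
  Reading responses 57 × 0.27 = 15.39
  Quizzes 65 × 0.06 = 3.9
Sum = 58.96
Bonus assignment: 58.96 + 4 = 62.96
62.96 < 70 → Unsatisfactory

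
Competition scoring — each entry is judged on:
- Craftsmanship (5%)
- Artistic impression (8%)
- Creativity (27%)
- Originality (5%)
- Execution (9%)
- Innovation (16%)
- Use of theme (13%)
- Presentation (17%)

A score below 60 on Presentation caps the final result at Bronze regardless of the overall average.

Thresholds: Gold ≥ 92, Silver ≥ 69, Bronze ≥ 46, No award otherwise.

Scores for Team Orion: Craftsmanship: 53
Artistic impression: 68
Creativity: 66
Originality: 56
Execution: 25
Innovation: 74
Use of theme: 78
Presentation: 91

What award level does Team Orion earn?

Presentation score 91 ≥ 60: minimum met.
Weighted total:
  Craftsmanship 53 × 0.05 = 2.65
  Artistic impression 68 × 0.08 = 5.44
  Creativity 66 × 0.27 = 17.82
  Originality 56 × 0.05 = 2.8
  Execution 25 × 0.09 = 2.25
  Innovation 74 × 0.16 = 11.84
  Use of theme 78 × 0.13 = 10.14
  Presentation 91 × 0.17 = 15.47
Sum = 68.41
68.41 is ≥ 46 and < 69 → Bronze

Bronze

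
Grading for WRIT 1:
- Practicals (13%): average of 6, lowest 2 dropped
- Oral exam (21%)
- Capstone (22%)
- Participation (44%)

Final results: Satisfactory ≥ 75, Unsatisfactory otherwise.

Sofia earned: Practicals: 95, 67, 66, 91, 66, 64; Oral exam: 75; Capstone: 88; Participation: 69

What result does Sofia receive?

Practicals: drop 64, 66 → average of remaining 4 = 319/4 = 79.75
Weighted total:
  Practicals 79.75 × 0.13 = 10.3675
  Oral exam 75 × 0.21 = 15.75
  Capstone 88 × 0.22 = 19.36
  Participation 69 × 0.44 = 30.36
Sum = 75.8375
75.8375 ≥ 75 → Satisfactory

Satisfactory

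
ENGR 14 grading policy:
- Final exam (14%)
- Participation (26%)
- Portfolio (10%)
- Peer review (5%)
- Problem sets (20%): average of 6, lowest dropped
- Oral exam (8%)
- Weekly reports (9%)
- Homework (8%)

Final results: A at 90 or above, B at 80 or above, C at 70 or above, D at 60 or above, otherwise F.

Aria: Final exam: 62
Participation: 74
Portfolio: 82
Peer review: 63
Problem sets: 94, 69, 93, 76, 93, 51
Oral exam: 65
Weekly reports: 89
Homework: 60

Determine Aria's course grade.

Problem sets: drop 51 → average of remaining 5 = 425/5 = 85
Weighted total:
  Final exam 62 × 0.14 = 8.68
  Participation 74 × 0.26 = 19.24
  Portfolio 82 × 0.1 = 8.2
  Peer review 63 × 0.05 = 3.15
  Problem sets 85 × 0.2 = 17
  Oral exam 65 × 0.08 = 5.2
  Weekly reports 89 × 0.09 = 8.01
  Homework 60 × 0.08 = 4.8
Sum = 74.28
74.28 is ≥ 70 and < 80 → C

C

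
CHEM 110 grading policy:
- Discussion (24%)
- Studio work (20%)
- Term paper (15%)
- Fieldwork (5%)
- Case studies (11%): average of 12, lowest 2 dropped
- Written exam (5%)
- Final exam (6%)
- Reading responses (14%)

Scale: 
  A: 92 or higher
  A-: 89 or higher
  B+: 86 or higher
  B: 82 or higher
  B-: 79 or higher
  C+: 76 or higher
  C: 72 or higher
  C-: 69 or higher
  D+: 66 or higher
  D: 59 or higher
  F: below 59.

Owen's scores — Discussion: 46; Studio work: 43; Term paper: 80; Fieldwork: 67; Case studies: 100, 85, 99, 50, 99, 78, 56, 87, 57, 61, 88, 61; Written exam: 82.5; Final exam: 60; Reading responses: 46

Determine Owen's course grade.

F

Case studies: drop 50, 56 → average of remaining 10 = 815/10 = 81.5
Weighted total:
  Discussion 46 × 0.24 = 11.04
  Studio work 43 × 0.2 = 8.6
  Term paper 80 × 0.15 = 12
  Fieldwork 67 × 0.05 = 3.35
  Case studies 81.5 × 0.11 = 8.965
  Written exam 82.5 × 0.05 = 4.125
  Final exam 60 × 0.06 = 3.6
  Reading responses 46 × 0.14 = 6.44
Sum = 58.12
58.12 < 59 → F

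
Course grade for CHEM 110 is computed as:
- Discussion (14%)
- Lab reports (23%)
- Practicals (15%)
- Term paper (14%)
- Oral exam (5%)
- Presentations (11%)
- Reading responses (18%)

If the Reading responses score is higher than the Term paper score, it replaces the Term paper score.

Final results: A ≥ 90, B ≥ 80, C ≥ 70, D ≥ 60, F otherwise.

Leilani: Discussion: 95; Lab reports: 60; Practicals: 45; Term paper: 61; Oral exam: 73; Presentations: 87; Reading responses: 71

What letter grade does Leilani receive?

D

Reading responses (71) > Term paper (61), so Term paper counts as 71.
Weighted total:
  Discussion 95 × 0.14 = 13.3
  Lab reports 60 × 0.23 = 13.8
  Practicals 45 × 0.15 = 6.75
  Term paper 71 × 0.14 = 9.94
  Oral exam 73 × 0.05 = 3.65
  Presentations 87 × 0.11 = 9.57
  Reading responses 71 × 0.18 = 12.78
Sum = 69.79
69.79 is ≥ 60 and < 70 → D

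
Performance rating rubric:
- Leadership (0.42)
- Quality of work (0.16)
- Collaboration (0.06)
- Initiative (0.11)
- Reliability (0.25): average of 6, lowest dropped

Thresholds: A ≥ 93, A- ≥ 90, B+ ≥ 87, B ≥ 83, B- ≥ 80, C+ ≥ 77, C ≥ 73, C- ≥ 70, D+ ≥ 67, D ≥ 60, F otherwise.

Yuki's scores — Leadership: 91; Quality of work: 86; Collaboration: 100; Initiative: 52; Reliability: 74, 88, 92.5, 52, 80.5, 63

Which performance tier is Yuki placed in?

Reliability: drop 52 → average of remaining 5 = 398/5 = 79.6
Weighted total:
  Leadership 91 × 0.42 = 38.22
  Quality of work 86 × 0.16 = 13.76
  Collaboration 100 × 0.06 = 6
  Initiative 52 × 0.11 = 5.72
  Reliability 79.6 × 0.25 = 19.9
Sum = 83.6
83.6 is ≥ 83 and < 87 → B

B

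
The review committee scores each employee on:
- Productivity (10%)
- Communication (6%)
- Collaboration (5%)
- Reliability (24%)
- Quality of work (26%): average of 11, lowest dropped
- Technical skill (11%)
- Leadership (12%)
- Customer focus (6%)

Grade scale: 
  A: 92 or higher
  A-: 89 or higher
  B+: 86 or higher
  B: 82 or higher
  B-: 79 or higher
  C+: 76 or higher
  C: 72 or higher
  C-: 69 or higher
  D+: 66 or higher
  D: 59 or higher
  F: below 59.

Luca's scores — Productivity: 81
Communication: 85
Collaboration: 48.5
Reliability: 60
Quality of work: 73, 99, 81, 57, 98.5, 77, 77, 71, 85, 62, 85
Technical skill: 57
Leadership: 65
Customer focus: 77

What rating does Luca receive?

Quality of work: drop 57 → average of remaining 10 = 808.5/10 = 80.85
Weighted total:
  Productivity 81 × 0.1 = 8.1
  Communication 85 × 0.06 = 5.1
  Collaboration 48.5 × 0.05 = 2.425
  Reliability 60 × 0.24 = 14.4
  Quality of work 80.85 × 0.26 = 21.021
  Technical skill 57 × 0.11 = 6.27
  Leadership 65 × 0.12 = 7.8
  Customer focus 77 × 0.06 = 4.62
Sum = 69.736
69.736 is ≥ 69 and < 72 → C-

C-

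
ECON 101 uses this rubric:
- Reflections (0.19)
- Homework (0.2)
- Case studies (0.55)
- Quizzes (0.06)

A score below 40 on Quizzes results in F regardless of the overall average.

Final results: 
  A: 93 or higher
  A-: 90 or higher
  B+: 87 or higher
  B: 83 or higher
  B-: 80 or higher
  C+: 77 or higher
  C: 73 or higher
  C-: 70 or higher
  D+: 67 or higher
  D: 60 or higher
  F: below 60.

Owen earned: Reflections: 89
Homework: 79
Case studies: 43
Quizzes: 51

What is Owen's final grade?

Quizzes score 51 ≥ 40: minimum met.
Weighted total:
  Reflections 89 × 0.19 = 16.91
  Homework 79 × 0.2 = 15.8
  Case studies 43 × 0.55 = 23.65
  Quizzes 51 × 0.06 = 3.06
Sum = 59.42
59.42 < 60 → F

F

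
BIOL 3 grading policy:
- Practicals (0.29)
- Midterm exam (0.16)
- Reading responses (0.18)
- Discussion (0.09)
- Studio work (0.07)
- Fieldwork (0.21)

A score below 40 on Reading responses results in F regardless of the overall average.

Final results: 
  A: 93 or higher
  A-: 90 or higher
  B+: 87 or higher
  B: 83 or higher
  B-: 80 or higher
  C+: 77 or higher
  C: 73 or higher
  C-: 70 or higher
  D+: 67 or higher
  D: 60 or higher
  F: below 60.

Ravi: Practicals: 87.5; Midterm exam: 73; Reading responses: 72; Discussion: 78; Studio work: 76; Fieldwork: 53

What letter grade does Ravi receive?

Reading responses score 72 ≥ 40: minimum met.
Weighted total:
  Practicals 87.5 × 0.29 = 25.375
  Midterm exam 73 × 0.16 = 11.68
  Reading responses 72 × 0.18 = 12.96
  Discussion 78 × 0.09 = 7.02
  Studio work 76 × 0.07 = 5.32
  Fieldwork 53 × 0.21 = 11.13
Sum = 73.485
73.485 is ≥ 73 and < 77 → C

C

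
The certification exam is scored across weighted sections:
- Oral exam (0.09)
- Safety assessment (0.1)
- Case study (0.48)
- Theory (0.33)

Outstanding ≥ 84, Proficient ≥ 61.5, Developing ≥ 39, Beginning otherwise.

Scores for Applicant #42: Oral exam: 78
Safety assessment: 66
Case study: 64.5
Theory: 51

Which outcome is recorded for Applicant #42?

Developing

Weighted total:
  Oral exam 78 × 0.09 = 7.02
  Safety assessment 66 × 0.1 = 6.6
  Case study 64.5 × 0.48 = 30.96
  Theory 51 × 0.33 = 16.83
Sum = 61.41
61.41 is ≥ 39 and < 61.5 → Developing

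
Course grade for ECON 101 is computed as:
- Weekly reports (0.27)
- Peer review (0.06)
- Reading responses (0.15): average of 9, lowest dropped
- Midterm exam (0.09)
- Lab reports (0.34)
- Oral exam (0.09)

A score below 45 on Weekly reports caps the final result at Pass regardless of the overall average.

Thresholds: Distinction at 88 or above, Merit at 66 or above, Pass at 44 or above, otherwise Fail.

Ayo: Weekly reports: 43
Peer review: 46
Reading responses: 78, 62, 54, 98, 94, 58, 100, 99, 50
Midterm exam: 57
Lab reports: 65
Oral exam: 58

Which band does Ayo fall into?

Reading responses: drop 50 → average of remaining 8 = 643/8 = 80.375
Weekly reports score 43 < 45: minimum not met.
Weighted total:
  Weekly reports 43 × 0.27 = 11.61
  Peer review 46 × 0.06 = 2.76
  Reading responses 80.375 × 0.15 = 12.05625
  Midterm exam 57 × 0.09 = 5.13
  Lab reports 65 × 0.34 = 22.1
  Oral exam 58 × 0.09 = 5.22
Sum = 58.87625
58.87625 would be Pass; cap at Pass applies → Pass.

Pass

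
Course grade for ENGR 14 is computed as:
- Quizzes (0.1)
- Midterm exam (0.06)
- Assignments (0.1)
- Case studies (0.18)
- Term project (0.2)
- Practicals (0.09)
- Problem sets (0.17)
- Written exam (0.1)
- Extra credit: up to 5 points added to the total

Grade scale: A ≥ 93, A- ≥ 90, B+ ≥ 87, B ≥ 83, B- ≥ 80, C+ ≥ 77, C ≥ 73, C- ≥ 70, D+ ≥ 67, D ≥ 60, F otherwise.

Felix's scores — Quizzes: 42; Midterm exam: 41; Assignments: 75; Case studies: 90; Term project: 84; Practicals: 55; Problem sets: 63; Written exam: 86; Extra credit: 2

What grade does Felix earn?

Weighted total:
  Quizzes 42 × 0.1 = 4.2
  Midterm exam 41 × 0.06 = 2.46
  Assignments 75 × 0.1 = 7.5
  Case studies 90 × 0.18 = 16.2
  Term project 84 × 0.2 = 16.8
  Practicals 55 × 0.09 = 4.95
  Problem sets 63 × 0.17 = 10.71
  Written exam 86 × 0.1 = 8.6
Sum = 71.42
Extra credit: 71.42 + 2 = 73.42
73.42 is ≥ 73 and < 77 → C

C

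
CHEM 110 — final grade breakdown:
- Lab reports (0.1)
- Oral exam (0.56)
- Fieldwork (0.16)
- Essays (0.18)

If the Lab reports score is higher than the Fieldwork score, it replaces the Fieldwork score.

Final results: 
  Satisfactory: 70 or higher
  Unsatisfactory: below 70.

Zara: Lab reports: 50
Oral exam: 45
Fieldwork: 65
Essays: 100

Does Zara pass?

Lab reports (50) ≤ Fieldwork (65), so Fieldwork stays at 65.
Weighted total:
  Lab reports 50 × 0.1 = 5
  Oral exam 45 × 0.56 = 25.2
  Fieldwork 65 × 0.16 = 10.4
  Essays 100 × 0.18 = 18
Sum = 58.6
58.6 < 70 → Unsatisfactory

Unsatisfactory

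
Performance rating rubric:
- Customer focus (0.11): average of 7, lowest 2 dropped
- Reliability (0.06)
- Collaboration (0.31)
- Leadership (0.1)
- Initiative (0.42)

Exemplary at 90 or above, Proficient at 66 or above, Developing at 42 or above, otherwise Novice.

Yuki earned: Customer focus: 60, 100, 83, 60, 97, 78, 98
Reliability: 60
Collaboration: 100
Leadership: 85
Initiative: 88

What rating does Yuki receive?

Customer focus: drop 60, 60 → average of remaining 5 = 456/5 = 91.2
Weighted total:
  Customer focus 91.2 × 0.11 = 10.032
  Reliability 60 × 0.06 = 3.6
  Collaboration 100 × 0.31 = 31
  Leadership 85 × 0.1 = 8.5
  Initiative 88 × 0.42 = 36.96
Sum = 90.092
90.092 ≥ 90 → Exemplary

Exemplary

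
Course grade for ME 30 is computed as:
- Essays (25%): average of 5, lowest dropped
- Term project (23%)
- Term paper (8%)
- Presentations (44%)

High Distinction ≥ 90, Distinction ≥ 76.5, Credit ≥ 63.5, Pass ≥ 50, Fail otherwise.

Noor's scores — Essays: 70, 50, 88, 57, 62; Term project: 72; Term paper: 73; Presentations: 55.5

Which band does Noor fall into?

Credit

Essays: drop 50 → average of remaining 4 = 277/4 = 69.25
Weighted total:
  Essays 69.25 × 0.25 = 17.3125
  Term project 72 × 0.23 = 16.56
  Term paper 73 × 0.08 = 5.84
  Presentations 55.5 × 0.44 = 24.42
Sum = 64.1325
64.1325 is ≥ 63.5 and < 76.5 → Credit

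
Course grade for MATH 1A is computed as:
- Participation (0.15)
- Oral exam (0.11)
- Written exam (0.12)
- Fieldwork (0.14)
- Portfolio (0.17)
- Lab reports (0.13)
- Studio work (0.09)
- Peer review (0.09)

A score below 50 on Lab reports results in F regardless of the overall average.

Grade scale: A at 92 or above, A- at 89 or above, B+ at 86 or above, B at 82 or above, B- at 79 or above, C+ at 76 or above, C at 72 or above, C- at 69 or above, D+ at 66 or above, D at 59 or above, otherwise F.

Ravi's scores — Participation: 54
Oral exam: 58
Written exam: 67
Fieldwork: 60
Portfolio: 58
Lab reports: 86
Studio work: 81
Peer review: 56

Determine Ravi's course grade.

D

Lab reports score 86 ≥ 50: minimum met.
Weighted total:
  Participation 54 × 0.15 = 8.1
  Oral exam 58 × 0.11 = 6.38
  Written exam 67 × 0.12 = 8.04
  Fieldwork 60 × 0.14 = 8.4
  Portfolio 58 × 0.17 = 9.86
  Lab reports 86 × 0.13 = 11.18
  Studio work 81 × 0.09 = 7.29
  Peer review 56 × 0.09 = 5.04
Sum = 64.29
64.29 is ≥ 59 and < 66 → D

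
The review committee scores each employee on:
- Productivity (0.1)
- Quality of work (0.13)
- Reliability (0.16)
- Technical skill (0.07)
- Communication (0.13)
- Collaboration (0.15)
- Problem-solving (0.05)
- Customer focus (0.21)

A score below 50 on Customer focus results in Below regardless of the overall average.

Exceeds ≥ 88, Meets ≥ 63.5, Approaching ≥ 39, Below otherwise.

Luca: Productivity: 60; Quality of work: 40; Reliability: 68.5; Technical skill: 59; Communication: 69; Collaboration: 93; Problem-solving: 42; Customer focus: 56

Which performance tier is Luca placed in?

Approaching

Customer focus score 56 ≥ 50: minimum met.
Weighted total:
  Productivity 60 × 0.1 = 6
  Quality of work 40 × 0.13 = 5.2
  Reliability 68.5 × 0.16 = 10.96
  Technical skill 59 × 0.07 = 4.13
  Communication 69 × 0.13 = 8.97
  Collaboration 93 × 0.15 = 13.95
  Problem-solving 42 × 0.05 = 2.1
  Customer focus 56 × 0.21 = 11.76
Sum = 63.07
63.07 is ≥ 39 and < 63.5 → Approaching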